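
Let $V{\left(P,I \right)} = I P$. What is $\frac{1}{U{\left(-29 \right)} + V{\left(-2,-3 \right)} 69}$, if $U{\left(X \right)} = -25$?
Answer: $\frac{1}{389} \approx 0.0025707$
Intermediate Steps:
$\frac{1}{U{\left(-29 \right)} + V{\left(-2,-3 \right)} 69} = \frac{1}{-25 + \left(-3\right) \left(-2\right) 69} = \frac{1}{-25 + 6 \cdot 69} = \frac{1}{-25 + 414} = \frac{1}{389}$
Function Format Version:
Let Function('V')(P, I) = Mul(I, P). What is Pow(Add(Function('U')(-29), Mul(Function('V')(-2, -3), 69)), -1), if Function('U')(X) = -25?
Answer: Rational(1, 389) ≈ 0.0025707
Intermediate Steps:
Pow(Add(Function('U')(-29), Mul(Function('V')(-2, -3), 69)), -1) = Pow(Add(-25, Mul(Mul(-3, -2), 69)), -1) = Pow(Add(-25, Mul(6, 69)), -1) = Pow(Add(-25, 414), -1) = Pow(389, -1) = Rational(1, 389)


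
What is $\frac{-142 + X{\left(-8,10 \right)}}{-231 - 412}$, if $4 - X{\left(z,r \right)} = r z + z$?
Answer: $\frac{50}{643} \approx 0.07776$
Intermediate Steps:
$X{\left(z,r \right)} = 4 - z - r z$ ($X{\left(z,r \right)} = 4 - \left(r z + z\right) = 4 - \left(z + r z\right) = 4 - z - r z$)
$\frac{-142 + X{\left(-8,10 \right)}}{-231 - 412} = \frac{-142 - \left(-12 - 80\right)}{-231 - 412} = \frac{-142 + \left(4 + 8 + 80\right)}{-643} = \left(-142 + 92\right) \left(- \frac{1}{643}\right) = \left(-50\right) \left(- \frac{1}{643}\right) = \frac{50}{643}$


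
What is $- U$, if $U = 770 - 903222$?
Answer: $902452$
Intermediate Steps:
$U = -902452$ ($U = 770 - 903222 = -902452$)
$- U = \left(-1\right) \left(-902452\right) = 902452$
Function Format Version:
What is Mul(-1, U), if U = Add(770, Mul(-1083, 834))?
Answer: 902452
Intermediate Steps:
U = -902452 (U = Add(770, -903222) = -902452)
Mul(-1, U) = Mul(-1, -902452) = 902452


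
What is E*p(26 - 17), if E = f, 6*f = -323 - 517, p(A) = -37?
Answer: 5180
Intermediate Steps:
f = -140 (f = (-323 - 517)/6 = (⅙)*(-840) = -140)
E = -140
E*p(26 - 17) = -140*(-37) = 5180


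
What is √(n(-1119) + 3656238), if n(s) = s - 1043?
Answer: 2*√913519 ≈ 1911.6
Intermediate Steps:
n(s) = -1043 + s
√(n(-1119) + 3656238) = √((-1043 - 1119) + 3656238) = √(-2162 + 3656238) = √3654076 = 2*√913519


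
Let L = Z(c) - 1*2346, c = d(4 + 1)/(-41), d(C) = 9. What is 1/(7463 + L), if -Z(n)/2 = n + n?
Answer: 41/209833 ≈ 0.00019539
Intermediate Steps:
c = -9/41 (c = 9/(-41) = 9*(-1/41) = -9/41 ≈ -0.21951)
Z(n) = -4*n (Z(n) = -2*(n + n) = -4*n)
L = -96150/41 (L = -4*(-9/41) - 1*2346 = 36/41 - 2346 = -96150/41 ≈ -2345.1)
1/(7463 + L) = 1/(7463 - 96150/41) = 1/(209833/41) = 41/209833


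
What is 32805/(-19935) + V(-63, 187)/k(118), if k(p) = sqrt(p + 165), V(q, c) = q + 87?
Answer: -729/443 + 24*sqrt(283)/283 ≈ -0.21895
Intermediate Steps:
V(q, c) = 87 + q
k(p) = sqrt(165 + p)
32805/(-19935) + V(-63, 187)/k(118) = 32805/(-19935) + (87 - 63)/(sqrt(165 + 118)) = 32805*(-1/19935) + 24/(sqrt(283)) = -729/443 + 24*(sqrt(283)/283) = -729/443 + 24*sqrt(283)/283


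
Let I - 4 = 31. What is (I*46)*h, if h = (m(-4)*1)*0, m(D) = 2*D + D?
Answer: 0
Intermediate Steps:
I = 35 (I = 4 + 31 = 35)
m(D) = 3*D
h = 0 (h = ((3*(-4))*1)*0 = -12*1*0 = -12*0 = 0)
(I*46)*h = (35*46)*0 = 1610*0 = 0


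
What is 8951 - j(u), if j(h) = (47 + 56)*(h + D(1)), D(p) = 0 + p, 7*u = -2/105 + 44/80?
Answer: 25990151/2940 ≈ 8840.2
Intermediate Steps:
u = 223/2940 (u = (-2/105 + 44/80)/7 = (-2*1/105 + 44*(1/80))/7 = (-2/105 + 11/20)/7 = (1/7)*(223/420) = 223/2940 ≈ 0.075850)
D(p) = p
j(h) = 103 + 103*h (j(h) = (47 + 56)*(h + 1) = 103*(1 + h) = 103 + 103*h)
8951 - j(u) = 8951 - (103 + 103*(223/2940)) = 8951 - (103 + 22969/2940) = 8951 - 1*325789/2940 = 8951 - 325789/2940 = 25990151/2940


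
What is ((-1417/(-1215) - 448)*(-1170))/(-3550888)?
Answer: -7057739/47936988 ≈ -0.14723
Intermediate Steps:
((-1417/(-1215) - 448)*(-1170))/(-3550888) = ((-1417*(-1/1215) - 448)*(-1170))*(-1/3550888) = ((1417/1215 - 448)*(-1170))*(-1/3550888) = -542903/1215*(-1170)*(-1/3550888) = (14115478/27)*(-1/3550888) = -7057739/47936988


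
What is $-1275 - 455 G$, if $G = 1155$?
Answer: $-526800$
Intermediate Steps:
$-1275 - 455 G = -1275 - 525525 = -526800$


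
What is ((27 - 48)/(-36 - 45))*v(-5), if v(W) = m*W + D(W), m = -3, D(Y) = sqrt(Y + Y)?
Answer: 35/9 + 7*I*sqrt(10)/27 ≈ 3.8889 + 0.81985*I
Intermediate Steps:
D(Y) = sqrt(2)*sqrt(Y) (D(Y) = sqrt(2*Y) = sqrt(2)*sqrt(Y))
v(W) = -3*W + sqrt(2)*sqrt(W)
((27 - 48)/(-36 - 45))*v(-5) = ((27 - 48)/(-36 - 45))*(-3*(-5) + sqrt(2)*sqrt(-5)) = (-21/(-81))*(15 + sqrt(2)*(I*sqrt(5))) = (-21*(-1/81))*(15 + I*sqrt(10)) = 7*(15 + I*sqrt(10))/27 = 35/9 + 7*I*sqrt(10)/27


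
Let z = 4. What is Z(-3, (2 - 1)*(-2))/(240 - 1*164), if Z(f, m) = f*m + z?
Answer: 5/38 ≈ 0.13158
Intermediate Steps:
Z(f, m) = 4 + f*m (Z(f, m) = f*m + 4 = 4 + f*m)
Z(-3, (2 - 1)*(-2))/(240 - 1*164) = (4 - 3*(2 - 1)*(-2))/(240 - 1*164) = (4 - 3*(-2))/(240 - 164) = (4 - 3*(-2))/76 = (4 + 6)/76 = (1/76)*10 = 5/38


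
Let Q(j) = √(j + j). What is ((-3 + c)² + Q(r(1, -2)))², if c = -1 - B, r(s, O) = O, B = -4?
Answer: -4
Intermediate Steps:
Q(j) = √2*√j (Q(j) = √(2*j) = √2*√j)
c = 3 (c = -1 - 1*(-4) = -1 + 4 = 3)
((-3 + c)² + Q(r(1, -2)))² = ((-3 + 3)² + √2*√(-2))² = (0² + √2*(I*√2))² = (0 + 2*I)² = (2*I)² = -4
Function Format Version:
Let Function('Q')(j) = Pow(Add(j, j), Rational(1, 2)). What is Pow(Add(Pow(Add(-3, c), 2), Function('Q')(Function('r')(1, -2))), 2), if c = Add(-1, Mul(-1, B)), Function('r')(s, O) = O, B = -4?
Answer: -4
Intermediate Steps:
Function('Q')(j) = Mul(Pow(2, Rational(1, 2)), Pow(j, Rational(1, 2))) (Function('Q')(j) = Pow(Mul(2, j), Rational(1, 2)) = Mul(Pow(2, Rational(1, 2)), Pow(j, Rational(1, 2))))
c = 3 (c = Add(-1, Mul(-1, -4)) = Add(-1, 4) = 3)
Pow(Add(Pow(Add(-3, c), 2), Function('Q')(Function('r')(1, -2))), 2) = Pow(Add(Pow(Add(-3, 3), 2), Mul(Pow(2, Rational(1, 2)), Pow(-2, Rational(1, 2)))), 2) = Pow(Add(Pow(0, 2), Mul(Pow(2, Rational(1, 2)), Mul(I, Pow(2, Rational(1, 2))))), 2) = Pow(Add(0, Mul(2, I)), 2) = Pow(Mul(2, I), 2) = -4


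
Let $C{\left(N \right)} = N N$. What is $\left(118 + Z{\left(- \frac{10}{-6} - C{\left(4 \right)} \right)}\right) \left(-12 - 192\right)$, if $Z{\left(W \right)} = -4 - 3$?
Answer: $-22644$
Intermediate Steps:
$C{\left(N \right)} = N^{2}$
$Z{\left(W \right)} = -7$ ($Z{\left(W \right)} = -4 - 3 = -7$)
$\left(118 + Z{\left(- \frac{10}{-6} - C{\left(4 \right)} \right)}\right) \left(-12 - 192\right) = \left(118 - 7\right) \left(-12 - 192\right) = 111 \left(-204\right) = -22644$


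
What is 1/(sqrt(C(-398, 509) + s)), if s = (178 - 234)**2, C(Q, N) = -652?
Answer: sqrt(69)/414 ≈ 0.020064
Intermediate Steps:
s = 3136 (s = (-56)**2 = 3136)
1/(sqrt(C(-398, 509) + s)) = 1/(sqrt(-652 + 3136)) = 1/(sqrt(2484)) = 1/(6*sqrt(69)) = sqrt(69)/414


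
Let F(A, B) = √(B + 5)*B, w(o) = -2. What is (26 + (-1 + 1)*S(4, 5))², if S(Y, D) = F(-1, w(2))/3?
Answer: 676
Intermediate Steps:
F(A, B) = B*√(5 + B) (F(A, B) = √(5 + B)*B = B*√(5 + B))
S(Y, D) = -2*√3/3 (S(Y, D) = -2*√(5 - 2)/3 = -2*√3*(⅓) = -2*√3/3)
(26 + (-1 + 1)*S(4, 5))² = (26 + (-1 + 1)*(-2*√3/3))² = (26 + 0*(-2*√3/3))² = (26 + 0)² = 26² = 676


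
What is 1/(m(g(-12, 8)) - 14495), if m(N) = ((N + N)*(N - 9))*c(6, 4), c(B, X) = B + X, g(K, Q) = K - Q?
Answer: -1/2895 ≈ -0.00034542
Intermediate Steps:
m(N) = 20*N*(-9 + N) (m(N) = ((N + N)*(N - 9))*(6 + 4) = ((2*N)*(-9 + N))*10 = (2*N*(-9 + N))*10 = 20*N*(-9 + N))
1/(m(g(-12, 8)) - 14495) = 1/(20*(-12 - 1*8)*(-9 + (-12 - 1*8)) - 14495) = 1/(20*(-12 - 8)*(-9 + (-12 - 8)) - 14495) = 1/(20*(-20)*(-9 - 20) - 14495) = 1/(20*(-20)*(-29) - 14495) = 1/(11600 - 14495) = 1/(-2895) = -1/2895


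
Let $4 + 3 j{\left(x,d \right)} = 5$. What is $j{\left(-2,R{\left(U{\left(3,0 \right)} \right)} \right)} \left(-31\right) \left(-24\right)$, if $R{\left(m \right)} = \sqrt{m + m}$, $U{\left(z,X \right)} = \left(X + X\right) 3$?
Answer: $248$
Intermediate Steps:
$U{\left(z,X \right)} = 6 X$ ($U{\left(z,X \right)} = 2 X 3 = 6 X$)
$R{\left(m \right)} = \sqrt{2} \sqrt{m}$ ($R{\left(m \right)} = \sqrt{2 m} = \sqrt{2} \sqrt{m}$)
$j{\left(x,d \right)} = \frac{1}{3}$ ($j{\left(x,d \right)} = - \frac{4}{3} + \frac{1}{3} \cdot 5 = - \frac{4}{3} + \frac{5}{3} = \frac{1}{3}$)
$j{\left(-2,R{\left(U{\left(3,0 \right)} \right)} \right)} \left(-31\right) \left(-24\right) = \frac{1}{3} \left(-31\right) \left(-24\right) = \left(- \frac{31}{3}\right) \left(-24\right) = 248$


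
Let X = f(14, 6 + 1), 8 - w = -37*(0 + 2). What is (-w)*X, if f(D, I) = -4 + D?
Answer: -820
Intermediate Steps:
w = 82 (w = 8 - (-37)*(0 + 2) = 8 - (-37)*2 = 8 - 1*(-74) = 8 + 74 = 82)
X = 10 (X = -4 + 14 = 10)
(-w)*X = -1*82*10 = -82*10 = -820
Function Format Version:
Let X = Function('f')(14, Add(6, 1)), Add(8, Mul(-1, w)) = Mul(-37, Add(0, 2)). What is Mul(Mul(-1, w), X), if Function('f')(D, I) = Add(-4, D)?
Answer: -820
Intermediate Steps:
w = 82 (w = Add(8, Mul(-1, Mul(-37, Add(0, 2)))) = Add(8, Mul(-1, Mul(-37, 2))) = Add(8, Mul(-1, -74)) = Add(8, 74) = 82)
X = 10 (X = Add(-4, 14) = 10)
Mul(Mul(-1, w), X) = Mul(Mul(-1, 82), 10) = Mul(-82, 10) = -820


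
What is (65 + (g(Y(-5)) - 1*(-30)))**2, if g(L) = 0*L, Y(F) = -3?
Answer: 9025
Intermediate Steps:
g(L) = 0
(65 + (g(Y(-5)) - 1*(-30)))**2 = (65 + (0 - 1*(-30)))**2 = (65 + (0 + 30))**2 = (65 + 30)**2 = 95**2 = 9025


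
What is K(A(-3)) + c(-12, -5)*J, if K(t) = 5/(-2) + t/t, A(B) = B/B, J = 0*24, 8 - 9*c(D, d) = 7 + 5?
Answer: -3/2 ≈ -1.5000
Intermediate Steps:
c(D, d) = -4/9 (c(D, d) = 8/9 - (7 + 5)/9 = 8/9 - ⅑*12 = 8/9 - 4/3 = -4/9)
J = 0
A(B) = 1
K(t) = -3/2 (K(t) = 5*(-½) + 1 = -5/2 + 1 = -3/2)
K(A(-3)) + c(-12, -5)*J = -3/2 - 4/9*0 = -3/2 + 0 = -3/2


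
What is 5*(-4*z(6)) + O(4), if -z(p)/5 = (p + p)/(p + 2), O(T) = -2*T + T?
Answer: 146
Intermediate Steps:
O(T) = -T
z(p) = -10*p/(2 + p) (z(p) = -5*(p + p)/(p + 2) = -5*2*p/(2 + p) = -10*p/(2 + p))
5*(-4*z(6)) + O(4) = 5*(-(-40)*6/(2 + 6)) - 1*4 = 5*(-(-40)*6/8) - 4 = 5*(-4*(-15/2)) - 4 = 5*30 - 4 = 150 - 4 = 146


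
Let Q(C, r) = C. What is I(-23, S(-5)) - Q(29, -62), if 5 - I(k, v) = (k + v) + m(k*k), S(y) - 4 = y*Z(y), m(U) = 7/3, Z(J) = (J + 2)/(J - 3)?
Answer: -131/24 ≈ -5.4583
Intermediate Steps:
Z(J) = (2 + J)/(-3 + J)
m(U) = 7/3 (m(U) = 7*(⅓) = 7/3)
S(y) = 4 + y*(2 + y)/(-3 + y) (S(y) = 4 + y*((2 + y)/(-3 + y)) = 4 + y*(2 + y)/(-3 + y))
I(k, v) = 8/3 - k - v (I(k, v) = 5 - ((k + v) + 7/3) = 5 - (7/3 + k + v) = 5 + (-7/3 - k - v) = 8/3 - k - v)
I(-23, S(-5)) - Q(29, -62) = (8/3 - 1*(-23) - (-12 + (-5)² + 6*(-5))/(-3 - 5)) - 1*29 = (8/3 + 23 - (-12 + 25 - 30)/(-8)) - 29 = (8/3 + 23 - (-1)*(-17)/8) - 29 = (8/3 + 23 - 1*17/8) - 29 = (8/3 + 23 - 17/8) - 29 = 565/24 - 29 = -131/24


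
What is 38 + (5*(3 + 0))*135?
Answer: 2063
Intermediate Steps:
38 + (5*(3 + 0))*135 = 38 + (5*3)*135 = 38 + 15*135 = 38 + 2025 = 2063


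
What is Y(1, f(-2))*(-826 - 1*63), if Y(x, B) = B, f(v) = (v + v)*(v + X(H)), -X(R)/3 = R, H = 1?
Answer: -17780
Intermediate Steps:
X(R) = -3*R
f(v) = 2*v*(-3 + v) (f(v) = (v + v)*(v - 3*1) = (2*v)*(v - 3) = (2*v)*(-3 + v) = 2*v*(-3 + v))
Y(1, f(-2))*(-826 - 1*63) = (2*(-2)*(-3 - 2))*(-826 - 1*63) = (2*(-2)*(-5))*(-826 - 63) = 20*(-889) = -17780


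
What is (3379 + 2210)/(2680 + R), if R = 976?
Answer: 5589/3656 ≈ 1.5287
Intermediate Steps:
(3379 + 2210)/(2680 + R) = (3379 + 2210)/(2680 + 976) = 5589/3656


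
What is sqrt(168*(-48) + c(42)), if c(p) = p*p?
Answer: 30*I*sqrt(7) ≈ 79.373*I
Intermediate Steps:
c(p) = p**2
sqrt(168*(-48) + c(42)) = sqrt(168*(-48) + 42**2) = sqrt(-8064 + 1764) = sqrt(-6300) = 30*I*sqrt(7)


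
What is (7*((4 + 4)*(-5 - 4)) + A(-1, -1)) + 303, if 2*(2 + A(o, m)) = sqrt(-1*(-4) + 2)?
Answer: -203 + sqrt(6)/2 ≈ -201.78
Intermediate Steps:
A(o, m) = -2 + sqrt(6)/2 (A(o, m) = -2 + sqrt(-1*(-4) + 2)/2 = -2 + sqrt(4 + 2)/2 = -2 + sqrt(6)/2)
(7*((4 + 4)*(-5 - 4)) + A(-1, -1)) + 303 = (7*((4 + 4)*(-5 - 4)) + (-2 + sqrt(6)/2)) + 303 = (7*(8*(-9)) + (-2 + sqrt(6)/2)) + 303 = (7*(-72) + (-2 + sqrt(6)/2)) + 303 = (-504 + (-2 + sqrt(6)/2)) + 303 = (-506 + sqrt(6)/2) + 303 = -203 + sqrt(6)/2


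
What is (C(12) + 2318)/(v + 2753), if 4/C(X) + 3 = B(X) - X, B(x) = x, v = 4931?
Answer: 3475/11526 ≈ 0.30149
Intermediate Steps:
C(X) = -4/3 (C(X) = 4/(-3 + (X - X)) = 4/(-3 + 0) = 4/(-3) = 4*(-⅓) = -4/3)
(C(12) + 2318)/(v + 2753) = (-4/3 + 2318)/(4931 + 2753) = (6950/3)/7684 = (6950/3)*(1/7684) = 3475/11526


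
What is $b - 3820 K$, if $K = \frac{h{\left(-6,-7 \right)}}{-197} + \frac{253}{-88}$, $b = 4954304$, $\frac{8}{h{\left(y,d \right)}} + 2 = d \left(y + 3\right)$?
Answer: $\frac{37170195859}{7486} \approx 4.9653 \cdot 10^{6}$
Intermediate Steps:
$h{\left(y,d \right)} = \frac{8}{-2 + d \left(3 + y\right)}$ ($h{\left(y,d \right)} = \frac{8}{-2 + d \left(y + 3\right)} = \frac{8}{-2 + d \left(3 + y\right)}$)
$K = - \frac{86153}{29944}$ ($K = \frac{8 \frac{1}{-2 + 3 \left(-7\right) - -42}}{-197} + \frac{253}{-88} = \frac{8}{-2 - 21 + 42} \left(- \frac{1}{197}\right) + 253 \left(- \frac{1}{88}\right) = \frac{8}{19} \left(- \frac{1}{197}\right) - \frac{23}{8} = - \frac{8}{3743} - \frac{23}{8} = - \frac{86153}{29944} \approx -2.8771$)
$b - 3820 K = 4954304 - - \frac{82276115}{7486} = 4954304 + \frac{82276115}{7486} = \frac{37170195859}{7486}$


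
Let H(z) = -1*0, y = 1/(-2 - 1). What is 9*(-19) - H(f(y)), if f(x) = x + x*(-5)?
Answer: -171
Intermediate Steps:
y = -1/3 (y = 1/(-3) = -1/3 ≈ -0.33333)
f(x) = -4*x (f(x) = x - 5*x = -4*x)
H(z) = 0
9*(-19) - H(f(y)) = 9*(-19) - 1*0 = -171 + 0 = -171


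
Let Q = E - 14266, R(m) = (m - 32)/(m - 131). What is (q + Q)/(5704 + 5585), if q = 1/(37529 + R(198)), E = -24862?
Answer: -98391620885/28387421001 ≈ -3.4660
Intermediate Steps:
R(m) = (-32 + m)/(-131 + m)
Q = -39128 (Q = -24862 - 14266 = -39128)
q = 67/2514609 (q = 1/(37529 + (-32 + 198)/(-131 + 198)) = 1/(37529 + 166/67) = 1/(2514609/67) = 67/2514609 ≈ 2.6644e-5)
(q + Q)/(5704 + 5585) = (67/2514609 - 39128)/(5704 + 5585) = -98391620885/2514609/11289 = -98391620885/2514609*1/11289 = -98391620885/28387421001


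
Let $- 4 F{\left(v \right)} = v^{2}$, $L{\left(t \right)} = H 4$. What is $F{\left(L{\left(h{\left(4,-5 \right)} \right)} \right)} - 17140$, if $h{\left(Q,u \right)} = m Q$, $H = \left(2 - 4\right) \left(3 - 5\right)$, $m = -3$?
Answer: $-17204$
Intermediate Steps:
$H = 4$ ($H = \left(-2\right) \left(-2\right) = 4$)
$h{\left(Q,u \right)} = - 3 Q$
$L{\left(t \right)} = 16$ ($L{\left(t \right)} = 4 \cdot 4 = 16$)
$F{\left(v \right)} = - \frac{v^{2}}{4}$
$F{\left(L{\left(h{\left(4,-5 \right)} \right)} \right)} - 17140 = - \frac{16^{2}}{4} - 17140 = \left(- \frac{1}{4}\right) 256 - 17140 = -64 - 17140 = -17204$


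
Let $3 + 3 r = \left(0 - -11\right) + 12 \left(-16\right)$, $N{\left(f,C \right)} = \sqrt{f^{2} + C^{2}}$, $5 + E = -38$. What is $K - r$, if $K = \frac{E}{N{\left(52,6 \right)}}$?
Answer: $\frac{184}{3} - \frac{43 \sqrt{685}}{1370} \approx 60.512$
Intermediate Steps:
$E = -43$ ($E = -5 - 38 = -43$)
$N{\left(f,C \right)} = \sqrt{C^{2} + f^{2}}$
$K = - \frac{43 \sqrt{685}}{1370}$ ($K = - \frac{43}{\sqrt{6^{2} + 52^{2}}} = - \frac{43}{\sqrt{36 + 2704}} = - \frac{43}{\sqrt{2740}} = - \frac{43}{2 \sqrt{685}} = - 43 \frac{\sqrt{685}}{1370} = - \frac{43 \sqrt{685}}{1370} \approx -0.82147$)
$r = - \frac{184}{3}$ ($r = -1 + \frac{\left(0 - -11\right) + 12 \left(-16\right)}{3} = -1 + \frac{\left(0 + 11\right) - 192}{3} = -1 + \frac{11 - 192}{3} = -1 + \frac{1}{3} \left(-181\right) = -1 - \frac{181}{3} = - \frac{184}{3} \approx -61.333$)
$K - r = - \frac{43 \sqrt{685}}{1370} - - \frac{184}{3} = - \frac{43 \sqrt{685}}{1370} + \frac{184}{3} = \frac{184}{3} - \frac{43 \sqrt{685}}{1370}$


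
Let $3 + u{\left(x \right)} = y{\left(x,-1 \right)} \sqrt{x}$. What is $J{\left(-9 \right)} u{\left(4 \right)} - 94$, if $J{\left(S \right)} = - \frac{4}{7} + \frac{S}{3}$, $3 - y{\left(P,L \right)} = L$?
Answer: $- \frac{783}{7} \approx -111.86$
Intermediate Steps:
$y{\left(P,L \right)} = 3 - L$
$J{\left(S \right)} = - \frac{4}{7} + \frac{S}{3}$ ($J{\left(S \right)} = \left(-4\right) \frac{1}{7} + S \frac{1}{3} = - \frac{4}{7} + \frac{S}{3}$)
$u{\left(x \right)} = -3 + 4 \sqrt{x}$ ($u{\left(x \right)} = -3 + \left(3 - -1\right) \sqrt{x} = -3 + \left(3 + 1\right) \sqrt{x} = -3 + 4 \sqrt{x}$)
$J{\left(-9 \right)} u{\left(4 \right)} - 94 = \left(- \frac{4}{7} + \frac{1}{3} \left(-9\right)\right) \left(-3 + 4 \sqrt{4}\right) - 94 = \left(- \frac{4}{7} - 3\right) \left(-3 + 4 \cdot 2\right) - 94 = - \frac{25 \left(-3 + 8\right)}{7} - 94 = \left(- \frac{25}{7}\right) 5 - 94 = - \frac{125}{7} - 94 = - \frac{783}{7}$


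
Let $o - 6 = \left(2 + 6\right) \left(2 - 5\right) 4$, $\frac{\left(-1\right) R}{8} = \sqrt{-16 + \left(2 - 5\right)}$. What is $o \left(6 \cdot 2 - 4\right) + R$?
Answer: $-720 - 8 i \sqrt{19} \approx -720.0 - 34.871 i$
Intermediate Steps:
$R = - 8 i \sqrt{19}$ ($R = - 8 \sqrt{-16 + \left(2 - 5\right)} = - 8 \sqrt{-16 - 3} = - 8 \sqrt{-19} = - 8 i \sqrt{19} \approx - 34.871 i$)
$o = -90$ ($o = 6 + \left(2 + 6\right) \left(2 - 5\right) 4 = 6 + 8 \left(\left(-3\right) 4\right) = 6 + 8 \left(-12\right) = 6 - 96 = -90$)
$o \left(6 \cdot 2 - 4\right) + R = - 90 \left(6 \cdot 2 - 4\right) - 8 i \sqrt{19} = - 90 \left(12 - 4\right) - 8 i \sqrt{19} = \left(-90\right) 8 - 8 i \sqrt{19} = -720 - 8 i \sqrt{19}$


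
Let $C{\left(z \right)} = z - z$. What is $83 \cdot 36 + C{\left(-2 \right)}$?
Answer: $2988$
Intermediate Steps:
$C{\left(z \right)} = 0$
$83 \cdot 36 + C{\left(-2 \right)} = 83 \cdot 36 + 0 = 2988 + 0 = 2988$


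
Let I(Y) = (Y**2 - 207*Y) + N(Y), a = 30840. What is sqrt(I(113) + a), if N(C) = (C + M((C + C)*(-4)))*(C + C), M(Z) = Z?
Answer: 2*I*sqrt(39637) ≈ 398.18*I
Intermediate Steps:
N(C) = -14*C**2 (N(C) = (C + (C + C)*(-4))*(C + C) = (C + (2*C)*(-4))*(2*C) = (C - 8*C)*(2*C) = (-7*C)*(2*C) = -14*C**2)
I(Y) = -207*Y - 13*Y**2 (I(Y) = (Y**2 - 207*Y) - 14*Y**2 = -207*Y - 13*Y**2)
sqrt(I(113) + a) = sqrt(113*(-207 - 13*113) + 30840) = sqrt(113*(-207 - 1469) + 30840) = sqrt(113*(-1676) + 30840) = sqrt(-189388 + 30840) = sqrt(-158548) = 2*I*sqrt(39637)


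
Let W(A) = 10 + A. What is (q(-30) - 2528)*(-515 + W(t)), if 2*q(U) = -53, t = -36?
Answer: 2763969/2 ≈ 1.3820e+6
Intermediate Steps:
q(U) = -53/2 (q(U) = (1/2)*(-53) = -53/2)
(q(-30) - 2528)*(-515 + W(t)) = (-53/2 - 2528)*(-515 + (10 - 36)) = -5109*(-515 - 26)/2 = -5109/2*(-541) = 2763969/2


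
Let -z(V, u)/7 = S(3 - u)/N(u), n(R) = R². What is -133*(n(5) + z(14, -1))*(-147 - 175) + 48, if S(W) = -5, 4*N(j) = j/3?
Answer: -16916222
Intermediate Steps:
N(j) = j/12 (N(j) = (j/3)/4 = j/12)
z(V, u) = 420/u (z(V, u) = -(-35)/(u/12) = -(-35)*12/u = -(-420)/u = 420/u)
-133*(n(5) + z(14, -1))*(-147 - 175) + 48 = -133*(5² + 420/(-1))*(-147 - 175) + 48 = -133*(25 + 420*(-1))*(-322) + 48 = -133*(25 - 420)*(-322) + 48 = -(-52535)*(-322) + 48 = -133*127190 + 48 = -16916270 + 48 = -16916222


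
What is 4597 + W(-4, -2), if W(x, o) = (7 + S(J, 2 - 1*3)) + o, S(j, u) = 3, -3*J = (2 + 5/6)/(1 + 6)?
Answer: 4605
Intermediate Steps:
J = -17/126 (J = -(2 + 5/6)/(3*(1 + 6)) = -(2 + 5*(⅙))/(3*7) = -(2 + ⅚)/(3*7) = -17/(18*7) = -⅓*17/42 = -17/126 ≈ -0.13492)
W(x, o) = 10 + o (W(x, o) = (7 + 3) + o = 10 + o)
4597 + W(-4, -2) = 4597 + (10 - 2) = 4597 + 8 = 4605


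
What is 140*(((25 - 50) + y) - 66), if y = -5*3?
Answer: -14840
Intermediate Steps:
y = -15
140*(((25 - 50) + y) - 66) = 140*(((25 - 50) - 15) - 66) = 140*((-25 - 15) - 66) = 140*(-40 - 66) = 140*(-106) = -14840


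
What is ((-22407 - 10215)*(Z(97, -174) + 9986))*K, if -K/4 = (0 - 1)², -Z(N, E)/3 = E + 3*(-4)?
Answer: 1375865472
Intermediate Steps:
Z(N, E) = 36 - 3*E (Z(N, E) = -3*(E + 3*(-4)) = -3*(E - 12) = -3*(-12 + E) = 36 - 3*E)
K = -4 (K = -4*(0 - 1)² = -4*(-1)² = -4*1 = -4)
((-22407 - 10215)*(Z(97, -174) + 9986))*K = ((-22407 - 10215)*((36 - 3*(-174)) + 9986))*(-4) = -32622*((36 + 522) + 9986)*(-4) = -32622*(558 + 9986)*(-4) = -32622*10544*(-4) = -343966368*(-4) = 1375865472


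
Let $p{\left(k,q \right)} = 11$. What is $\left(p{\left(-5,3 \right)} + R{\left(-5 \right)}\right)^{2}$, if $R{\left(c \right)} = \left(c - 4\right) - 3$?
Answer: $1$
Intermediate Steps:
$R{\left(c \right)} = -7 + c$ ($R{\left(c \right)} = \left(-4 + c\right) - 3 = -7 + c$)
$\left(p{\left(-5,3 \right)} + R{\left(-5 \right)}\right)^{2} = \left(11 - 12\right)^{2} = \left(-1\right)^{2} = 1$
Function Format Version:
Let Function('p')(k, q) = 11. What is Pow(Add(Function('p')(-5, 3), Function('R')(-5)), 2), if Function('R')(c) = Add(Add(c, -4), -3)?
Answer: 1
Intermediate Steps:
Function('R')(c) = Add(-7, c) (Function('R')(c) = Add(Add(-4, c), -3) = Add(-7, c))
Pow(Add(Function('p')(-5, 3), Function('R')(-5)), 2) = Pow(Add(11, Add(-7, -5)), 2) = Pow(Add(11, -12), 2) = Pow(-1, 2) = 1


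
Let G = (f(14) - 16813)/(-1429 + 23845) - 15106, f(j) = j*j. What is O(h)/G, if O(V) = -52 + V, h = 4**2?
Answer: 89664/37625857 ≈ 0.0023830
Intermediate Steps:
f(j) = j**2
h = 16
G = -112877571/7472 (G = (14**2 - 16813)/(-1429 + 23845) - 15106 = (196 - 16813)/22416 - 15106 = -16617*1/22416 - 15106 = -5539/7472 - 15106 = -112877571/7472 ≈ -15107.)
O(h)/G = (-52 + 16)/(-112877571/7472) = -36*(-7472/112877571) = 89664/37625857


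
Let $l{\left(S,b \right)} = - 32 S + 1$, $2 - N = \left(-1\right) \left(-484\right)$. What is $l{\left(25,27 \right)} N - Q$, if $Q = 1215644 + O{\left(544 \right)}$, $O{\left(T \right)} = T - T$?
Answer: $-830526$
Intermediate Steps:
$N = -482$ ($N = 2 - \left(-1\right) \left(-484\right) = 2 - 484 = -482$)
$O{\left(T \right)} = 0$
$l{\left(S,b \right)} = 1 - 32 S$
$Q = 1215644$ ($Q = 1215644 + 0 = 1215644$)
$l{\left(25,27 \right)} N - Q = \left(1 - 800\right) \left(-482\right) - 1215644 = \left(-799\right) \left(-482\right) - 1215644 = 385118 - 1215644 = -830526$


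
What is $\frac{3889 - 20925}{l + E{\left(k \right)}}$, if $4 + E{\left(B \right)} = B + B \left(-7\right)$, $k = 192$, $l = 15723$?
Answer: $- \frac{17036}{14567} \approx -1.1695$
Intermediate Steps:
$E{\left(B \right)} = -4 - 6 B$ ($E{\left(B \right)} = -4 + \left(B + B \left(-7\right)\right) = -4 + \left(B - 7 B\right) = -4 - 6 B$)
$\frac{3889 - 20925}{l + E{\left(k \right)}} = \frac{3889 - 20925}{15723 - 1156} = - \frac{17036}{15723 - 1156} = - \frac{17036}{14567}$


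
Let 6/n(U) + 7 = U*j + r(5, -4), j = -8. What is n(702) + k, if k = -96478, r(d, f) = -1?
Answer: -271296139/2812 ≈ -96478.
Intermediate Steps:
n(U) = 6/(-8 - 8*U) (n(U) = 6/(-7 + (U*(-8) - 1)) = 6/(-7 + (-8*U - 1)) = 6/(-7 + (-1 - 8*U)) = 6/(-8 - 8*U))
n(702) + k = 3/(4*(-1 - 1*702)) - 96478 = 3/(4*(-1 - 702)) - 96478 = (¾)/(-703) - 96478 = (¾)*(-1/703) - 96478 = -3/2812 - 96478 = -271296139/2812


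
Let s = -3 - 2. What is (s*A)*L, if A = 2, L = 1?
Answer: -10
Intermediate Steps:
s = -5
(s*A)*L = -5*2*1 = -10*1 = -10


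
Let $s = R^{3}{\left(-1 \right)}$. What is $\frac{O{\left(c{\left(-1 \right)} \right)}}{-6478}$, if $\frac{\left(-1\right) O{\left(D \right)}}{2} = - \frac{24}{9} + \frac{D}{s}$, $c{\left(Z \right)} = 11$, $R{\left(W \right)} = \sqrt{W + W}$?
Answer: $- \frac{8}{9717} + \frac{11 i \sqrt{2}}{12956} \approx -0.0008233 + 0.0012007 i$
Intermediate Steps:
$R{\left(W \right)} = \sqrt{2} \sqrt{W}$ ($R{\left(W \right)} = \sqrt{2 W} = \sqrt{2} \sqrt{W}$)
$s = - 2 i \sqrt{2}$ ($s = \left(\sqrt{2} \sqrt{-1}\right)^{3} = \left(\sqrt{2} i\right)^{3} = \left(i \sqrt{2}\right)^{3} = - 2 i \sqrt{2} \approx - 2.8284 i$)
$O{\left(D \right)} = \frac{16}{3} - \frac{i D \sqrt{2}}{2}$ ($O{\left(D \right)} = - 2 \left(- \frac{24}{9} + \frac{D}{\left(-2\right) i \sqrt{2}}\right) = - 2 \left(\left(-24\right) \frac{1}{9} + D \frac{i \sqrt{2}}{4}\right) = - 2 \left(- \frac{8}{3} + \frac{i D \sqrt{2}}{4}\right) = \frac{16}{3} - \frac{i D \sqrt{2}}{2}$)
$\frac{O{\left(c{\left(-1 \right)} \right)}}{-6478} = \frac{\frac{16}{3} - \frac{1}{2} i 11 \sqrt{2}}{-6478} = \left(\frac{16}{3} - \frac{11 i \sqrt{2}}{2}\right) \left(- \frac{1}{6478}\right) = - \frac{8}{9717} + \frac{11 i \sqrt{2}}{12956}$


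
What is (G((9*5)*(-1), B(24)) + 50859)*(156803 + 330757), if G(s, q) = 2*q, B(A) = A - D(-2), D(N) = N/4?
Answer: 24820704480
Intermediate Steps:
D(N) = N/4 (D(N) = N*(¼) = N/4)
B(A) = ½ + A (B(A) = A - (-2)/4 = A - 1*(-½) = A + ½ = ½ + A)
(G((9*5)*(-1), B(24)) + 50859)*(156803 + 330757) = (2*(½ + 24) + 50859)*(156803 + 330757) = (2*(49/2) + 50859)*487560 = (49 + 50859)*487560 = 50908*487560 = 24820704480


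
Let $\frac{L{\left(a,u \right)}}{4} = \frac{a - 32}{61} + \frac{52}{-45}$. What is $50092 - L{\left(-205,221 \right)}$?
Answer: $\frac{137557888}{2745} \approx 50112.0$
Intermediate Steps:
$L{\left(a,u \right)} = - \frac{18448}{2745} + \frac{4 a}{61}$ ($L{\left(a,u \right)} = 4 \left(\frac{a - 32}{61} + \frac{52}{-45}\right) = 4 \left(\left(-32 + a\right) \frac{1}{61} + 52 \left(- \frac{1}{45}\right)\right) = 4 \left(\left(- \frac{32}{61} + \frac{a}{61}\right) - \frac{52}{45}\right) = 4 \left(- \frac{4612}{2745} + \frac{a}{61}\right) = - \frac{18448}{2745} + \frac{4 a}{61}$)
$50092 - L{\left(-205,221 \right)} = 50092 - \left(- \frac{18448}{2745} + \frac{4}{61} \left(-205\right)\right) = 50092 - \left(- \frac{18448}{2745} - \frac{820}{61}\right) = 50092 - - \frac{55348}{2745} = 50092 + \frac{55348}{2745} = \frac{137557888}{2745}$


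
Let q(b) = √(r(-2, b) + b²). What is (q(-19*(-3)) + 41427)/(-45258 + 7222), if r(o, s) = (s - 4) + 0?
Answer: -41427/38036 - √3302/38036 ≈ -1.0907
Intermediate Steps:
r(o, s) = -4 + s (r(o, s) = (-4 + s) + 0 = -4 + s)
q(b) = √(-4 + b + b²) (q(b) = √((-4 + b) + b²) = √(-4 + b + b²))
(q(-19*(-3)) + 41427)/(-45258 + 7222) = (√(-4 - 19*(-3) + (-19*(-3))²) + 41427)/(-45258 + 7222) = (√(-4 + 57 + 57²) + 41427)/(-38036) = (√(-4 + 57 + 3249) + 41427)*(-1/38036) = (√3302 + 41427)*(-1/38036) = (41427 + √3302)*(-1/38036) = -41427/38036 - √3302/38036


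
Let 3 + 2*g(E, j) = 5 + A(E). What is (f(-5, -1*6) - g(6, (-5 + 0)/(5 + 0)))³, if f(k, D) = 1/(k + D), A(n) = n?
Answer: -91125/1331 ≈ -68.464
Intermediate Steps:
f(k, D) = 1/(D + k)
g(E, j) = 1 + E/2 (g(E, j) = -3/2 + (5 + E)/2 = -3/2 + (5/2 + E/2) = 1 + E/2)
(f(-5, -1*6) - g(6, (-5 + 0)/(5 + 0)))³ = (1/(-1*6 - 5) - (1 + (½)*6))³ = (1/(-6 - 5) - (1 + 3))³ = (1/(-11) - 1*4)³ = (-1/11 - 4)³ = (-45/11)³ = -91125/1331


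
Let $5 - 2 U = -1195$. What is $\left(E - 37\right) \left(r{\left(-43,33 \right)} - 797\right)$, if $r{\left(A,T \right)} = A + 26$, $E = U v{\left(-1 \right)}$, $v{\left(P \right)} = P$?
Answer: $518518$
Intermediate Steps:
$U = 600$ ($U = \frac{5}{2} - - \frac{1195}{2} = \frac{5}{2} + \frac{1195}{2} = 600$)
$E = -600$ ($E = 600 \left(-1\right) = -600$)
$r{\left(A,T \right)} = 26 + A$
$\left(E - 37\right) \left(r{\left(-43,33 \right)} - 797\right) = \left(-600 - 37\right) \left(\left(26 - 43\right) - 797\right) = - 637 \left(-17 - 797\right) = \left(-637\right) \left(-814\right) = 518518$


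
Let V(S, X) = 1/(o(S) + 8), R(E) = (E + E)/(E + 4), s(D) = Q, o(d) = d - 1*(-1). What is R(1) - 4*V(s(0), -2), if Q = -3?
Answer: -4/15 ≈ -0.26667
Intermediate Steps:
o(d) = 1 + d (o(d) = d + 1 = 1 + d)
s(D) = -3
R(E) = 2*E/(4 + E) (R(E) = (2*E)/(4 + E) = 2*E/(4 + E))
V(S, X) = 1/(9 + S) (V(S, X) = 1/((1 + S) + 8) = 1/(9 + S))
R(1) - 4*V(s(0), -2) = 2*1/(4 + 1) - 4/(9 - 3) = 2*1/5 - 4/6 = 2*1*(⅕) - 4*⅙ = ⅖ - ⅔ = -4/15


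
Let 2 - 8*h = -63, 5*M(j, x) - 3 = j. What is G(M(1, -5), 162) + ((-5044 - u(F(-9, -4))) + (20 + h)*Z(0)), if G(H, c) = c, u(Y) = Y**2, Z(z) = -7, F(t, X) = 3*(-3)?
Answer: -41279/8 ≈ -5159.9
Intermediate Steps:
M(j, x) = 3/5 + j/5
F(t, X) = -9
h = 65/8 (h = 1/4 - 1/8*(-63) = 1/4 + 63/8 = 65/8 ≈ 8.1250)
G(M(1, -5), 162) + ((-5044 - u(F(-9, -4))) + (20 + h)*Z(0)) = 162 + ((-5044 - 1*(-9)**2) + (20 + 65/8)*(-7)) = 162 + ((-5044 - 1*81) + (225/8)*(-7)) = 162 + ((-5044 - 81) - 1575/8) = 162 + (-5125 - 1575/8) = 162 - 42575/8 = -41279/8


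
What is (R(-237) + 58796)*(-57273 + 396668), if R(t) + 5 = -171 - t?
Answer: 19975771515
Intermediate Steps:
R(t) = -176 - t (R(t) = -5 + (-171 - t) = -176 - t)
(R(-237) + 58796)*(-57273 + 396668) = ((-176 - 1*(-237)) + 58796)*(-57273 + 396668) = ((-176 + 237) + 58796)*339395 = (61 + 58796)*339395 = 58857*339395 = 19975771515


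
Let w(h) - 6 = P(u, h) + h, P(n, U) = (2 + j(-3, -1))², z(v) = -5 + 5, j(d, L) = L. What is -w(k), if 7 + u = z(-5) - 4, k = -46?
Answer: 39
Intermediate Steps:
z(v) = 0
u = -11 (u = -7 + (0 - 4) = -7 - 4 = -11)
P(n, U) = 1 (P(n, U) = (2 - 1)² = 1² = 1)
w(h) = 7 + h (w(h) = 6 + (1 + h) = 7 + h)
-w(k) = -(7 - 46) = -1*(-39) = 39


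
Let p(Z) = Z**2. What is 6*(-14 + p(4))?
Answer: 12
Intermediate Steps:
6*(-14 + p(4)) = 6*(-14 + 4**2) = 6*(-14 + 16) = 6*2 = 12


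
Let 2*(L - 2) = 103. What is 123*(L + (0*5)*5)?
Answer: 13161/2 ≈ 6580.5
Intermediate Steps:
L = 107/2 (L = 2 + (1/2)*103 = 2 + 103/2 = 107/2 ≈ 53.500)
123*(L + (0*5)*5) = 123*(107/2 + (0*5)*5) = 123*(107/2 + 0*5) = 123*(107/2 + 0) = 123*(107/2) = 13161/2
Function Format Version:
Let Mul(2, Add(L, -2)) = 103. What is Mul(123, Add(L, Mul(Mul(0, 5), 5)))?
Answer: Rational(13161, 2) ≈ 6580.5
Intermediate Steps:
L = Rational(107, 2) (L = Add(2, Mul(Rational(1, 2), 103)) = Add(2, Rational(103, 2)) = Rational(107, 2) ≈ 53.500)
Mul(123, Add(L, Mul(Mul(0, 5), 5))) = Mul(123, Add(Rational(107, 2), Mul(Mul(0, 5), 5))) = Mul(123, Add(Rational(107, 2), Mul(0, 5))) = Mul(123, Add(Rational(107, 2), 0)) = Mul(123, Rational(107, 2)) = Rational(13161, 2)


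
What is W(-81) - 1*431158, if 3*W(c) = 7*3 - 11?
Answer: -1293464/3 ≈ -4.3115e+5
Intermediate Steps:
W(c) = 10/3 (W(c) = (7*3 - 11)/3 = (21 - 11)/3 = (⅓)*10 = 10/3)
W(-81) - 1*431158 = 10/3 - 1*431158 = 10/3 - 431158 = -1293464/3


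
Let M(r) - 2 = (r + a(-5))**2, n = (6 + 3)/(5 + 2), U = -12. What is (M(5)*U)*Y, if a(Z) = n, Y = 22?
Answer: -536976/49 ≈ -10959.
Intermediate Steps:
n = 9/7 ≈ 1.2857
a(Z) = 9/7
M(r) = 2 + (9/7 + r)**2 (M(r) = 2 + (r + 9/7)**2 = 2 + (9/7 + r)**2)
(M(5)*U)*Y = ((2 + (9 + 7*5)**2/49)*(-12))*22 = ((2 + (9 + 35)**2/49)*(-12))*22 = ((2 + (1/49)*44**2)*(-12))*22 = ((2 + (1/49)*1936)*(-12))*22 = ((2 + 1936/49)*(-12))*22 = ((2034/49)*(-12))*22 = -24408/49*22 = -536976/49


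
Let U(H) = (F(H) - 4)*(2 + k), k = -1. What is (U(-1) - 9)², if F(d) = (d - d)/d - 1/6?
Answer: 6241/36 ≈ 173.36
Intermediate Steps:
F(d) = -⅙ (F(d) = 0/d - 1*⅙ = 0 - ⅙ = -⅙)
U(H) = -25/6 (U(H) = (-⅙ - 4)*(2 - 1) = -25/6*1 = -25/6)
(U(-1) - 9)² = (-25/6 - 9)² = (-79/6)² = 6241/36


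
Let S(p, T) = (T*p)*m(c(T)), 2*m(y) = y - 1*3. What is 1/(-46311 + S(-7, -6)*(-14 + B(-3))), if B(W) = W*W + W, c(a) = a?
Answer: -1/44799 ≈ -2.2322e-5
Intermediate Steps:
m(y) = -3/2 + y/2 (m(y) = (y - 1*3)/2 = (y - 3)/2 = (-3 + y)/2 = -3/2 + y/2)
S(p, T) = T*p*(-3/2 + T/2) (S(p, T) = (T*p)*(-3/2 + T/2) = T*p*(-3/2 + T/2))
B(W) = W + W² (B(W) = W² + W = W + W²)
1/(-46311 + S(-7, -6)*(-14 + B(-3))) = 1/(-46311 + ((½)*(-6)*(-7)*(-3 - 6))*(-14 - 3*(1 - 3))) = 1/(-46311 + ((½)*(-6)*(-7)*(-9))*(-14 - 3*(-2))) = 1/(-46311 - 189*(-14 + 6)) = 1/(-46311 - 189*(-8)) = 1/(-46311 + 1512) = 1/(-44799) = -1/44799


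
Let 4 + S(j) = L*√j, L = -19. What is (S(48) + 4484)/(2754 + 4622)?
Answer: 280/461 - 19*√3/1844 ≈ 0.58953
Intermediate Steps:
S(j) = -4 - 19*√j
(S(48) + 4484)/(2754 + 4622) = ((-4 - 76*√3) + 4484)/(2754 + 4622) = ((-4 - 76*√3) + 4484)/7376 = ((-4 - 76*√3) + 4484)*(1/7376) = (4480 - 76*√3)*(1/7376) = 280/461 - 19*√3/1844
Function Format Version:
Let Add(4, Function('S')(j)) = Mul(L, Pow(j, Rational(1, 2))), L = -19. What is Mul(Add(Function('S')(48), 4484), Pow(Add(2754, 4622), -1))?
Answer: Add(Rational(280, 461), Mul(Rational(-19, 1844), Pow(3, Rational(1, 2)))) ≈ 0.58953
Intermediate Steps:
Function('S')(j) = Add(-4, Mul(-19, Pow(j, Rational(1, 2))))
Mul(Add(Function('S')(48), 4484), Pow(Add(2754, 4622), -1)) = Mul(Add(Add(-4, Mul(-19, Pow(48, Rational(1, 2)))), 4484), Pow(Add(2754, 4622), -1)) = Mul(Add(Add(-4, Mul(-19, Mul(4, Pow(3, Rational(1, 2))))), 4484), Pow(7376, -1)) = Mul(Add(Add(-4, Mul(-76, Pow(3, Rational(1, 2)))), 4484), Rational(1, 7376)) = Mul(Add(4480, Mul(-76, Pow(3, Rational(1, 2)))), Rational(1, 7376)) = Add(Rational(280, 461), Mul(Rational(-19, 1844), Pow(3, Rational(1, 2))))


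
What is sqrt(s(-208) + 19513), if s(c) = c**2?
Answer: sqrt(62777) ≈ 250.55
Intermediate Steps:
sqrt(s(-208) + 19513) = sqrt((-208)**2 + 19513) = sqrt(43264 + 19513) = sqrt(62777)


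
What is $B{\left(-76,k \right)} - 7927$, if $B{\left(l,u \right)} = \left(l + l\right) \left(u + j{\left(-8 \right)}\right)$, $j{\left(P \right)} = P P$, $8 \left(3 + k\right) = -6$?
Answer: $-17085$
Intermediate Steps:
$k = - \frac{15}{4}$ ($k = -3 + \frac{1}{8} \left(-6\right) = -3 - \frac{3}{4} = - \frac{15}{4} \approx -3.75$)
$j{\left(P \right)} = P^{2}$
$B{\left(l,u \right)} = 2 l \left(64 + u\right)$ ($B{\left(l,u \right)} = \left(l + l\right) \left(u + \left(-8\right)^{2}\right) = 2 l \left(u + 64\right) = 2 l \left(64 + u\right)$)
$B{\left(-76,k \right)} - 7927 = 2 \left(-76\right) \left(64 - \frac{15}{4}\right) - 7927 = 2 \left(-76\right) \frac{241}{4} - 7927 = -9158 - 7927 = -17085$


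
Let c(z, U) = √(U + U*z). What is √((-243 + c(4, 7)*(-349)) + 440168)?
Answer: √(439925 - 349*√35) ≈ 661.71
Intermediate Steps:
√((-243 + c(4, 7)*(-349)) + 440168) = √((-243 + √(7*(1 + 4))*(-349)) + 440168) = √((-243 + √(7*5)*(-349)) + 440168) = √((-243 + √35*(-349)) + 440168) = √((-243 - 349*√35) + 440168) = √(439925 - 349*√35)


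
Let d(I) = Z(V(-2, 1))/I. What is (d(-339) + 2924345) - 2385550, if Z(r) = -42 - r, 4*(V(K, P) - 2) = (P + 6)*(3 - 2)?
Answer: 243535401/452 ≈ 5.3880e+5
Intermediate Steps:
V(K, P) = 7/2 + P/4 (V(K, P) = 2 + ((P + 6)*(3 - 2))/4 = 2 + ((6 + P)*1)/4 = 2 + (6 + P)/4 = 2 + (3/2 + P/4) = 7/2 + P/4)
d(I) = -183/(4*I) (d(I) = (-42 - (7/2 + (¼)*1))/I = (-42 - (7/2 + ¼))/I = (-42 - 1*15/4)/I = (-42 - 15/4)/I = -183/(4*I))
(d(-339) + 2924345) - 2385550 = (-183/4/(-339) + 2924345) - 2385550 = (-183/4*(-1/339) + 2924345) - 2385550 = (61/452 + 2924345) - 2385550 = 1321804001/452 - 2385550 = 243535401/452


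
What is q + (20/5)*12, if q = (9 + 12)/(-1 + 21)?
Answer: 981/20 ≈ 49.050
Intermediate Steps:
q = 21/20 ≈ 1.0500
q + (20/5)*12 = 21/20 + (20/5)*12 = 21/20 + (20*(⅕))*12 = 21/20 + 4*12 = 21/20 + 48 = 981/20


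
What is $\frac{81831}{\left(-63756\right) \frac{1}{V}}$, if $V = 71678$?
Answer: $- \frac{977580403}{10626} \approx -91999.0$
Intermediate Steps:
$\frac{81831}{\left(-63756\right) \frac{1}{V}} = \frac{81831}{\left(-63756\right) \frac{1}{71678}} = \frac{81831}{- \frac{31878}{35839}} = 81831 \left(- \frac{35839}{31878}\right) = - \frac{977580403}{10626}$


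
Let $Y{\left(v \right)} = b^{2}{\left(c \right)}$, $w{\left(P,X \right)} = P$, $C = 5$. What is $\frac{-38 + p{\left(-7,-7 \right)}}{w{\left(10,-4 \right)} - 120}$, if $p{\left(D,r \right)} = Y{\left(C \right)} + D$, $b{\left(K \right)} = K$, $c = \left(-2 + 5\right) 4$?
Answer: $- \frac{9}{10} \approx -0.9$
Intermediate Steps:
$c = 12$ ($c = 3 \cdot 4 = 12$)
$Y{\left(v \right)} = 144$ ($Y{\left(v \right)} = 12^{2} = 144$)
$p{\left(D,r \right)} = 144 + D$
$\frac{-38 + p{\left(-7,-7 \right)}}{w{\left(10,-4 \right)} - 120} = \frac{-38 + \left(144 - 7\right)}{10 - 120} = \frac{-38 + 137}{-110} = 99 \left(- \frac{1}{110}\right) = - \frac{9}{10}$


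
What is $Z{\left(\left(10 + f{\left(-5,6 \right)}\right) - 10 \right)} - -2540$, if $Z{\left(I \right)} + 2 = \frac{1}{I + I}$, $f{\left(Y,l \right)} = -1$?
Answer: $\frac{5075}{2} \approx 2537.5$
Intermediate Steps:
$Z{\left(I \right)} = -2 + \frac{1}{2 I}$ ($Z{\left(I \right)} = -2 + \frac{1}{I + I} = -2 + \frac{1}{2 I}$)
$Z{\left(\left(10 + f{\left(-5,6 \right)}\right) - 10 \right)} - -2540 = \left(-2 + \frac{1}{2 \left(\left(10 - 1\right) - 10\right)}\right) - -2540 = \left(-2 + \frac{1}{2 \left(9 - 10\right)}\right) + 2540 = \left(-2 + \frac{1}{2 \left(-1\right)}\right) + 2540 = \left(-2 + \frac{1}{2} \left(-1\right)\right) + 2540 = \left(-2 - \frac{1}{2}\right) + 2540 = - \frac{5}{2} + 2540 = \frac{5075}{2}$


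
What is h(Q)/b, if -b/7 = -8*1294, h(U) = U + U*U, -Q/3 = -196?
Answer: 12369/2588 ≈ 4.7794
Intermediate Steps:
Q = 588 (Q = -3*(-196) = 588)
h(U) = U + U²
b = 72464 (b = -(-56)*1294 = -7*(-10352) = 72464)
h(Q)/b = (588*(1 + 588))/72464 = (588*589)*(1/72464) = 346332*(1/72464) = 12369/2588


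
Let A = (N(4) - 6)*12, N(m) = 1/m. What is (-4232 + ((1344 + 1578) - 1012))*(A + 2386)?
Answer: -5380074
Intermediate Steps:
A = -69 (A = (1/4 - 6)*12 = (¼ - 6)*12 = -23/4*12 = -69)
(-4232 + ((1344 + 1578) - 1012))*(A + 2386) = (-4232 + ((1344 + 1578) - 1012))*(-69 + 2386) = (-4232 + (2922 - 1012))*2317 = (-4232 + 1910)*2317 = -2322*2317 = -5380074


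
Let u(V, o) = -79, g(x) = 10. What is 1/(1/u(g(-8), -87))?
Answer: -79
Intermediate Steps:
1/(1/u(g(-8), -87)) = 1/(1/(-79)) = 1/(-1/79) = -79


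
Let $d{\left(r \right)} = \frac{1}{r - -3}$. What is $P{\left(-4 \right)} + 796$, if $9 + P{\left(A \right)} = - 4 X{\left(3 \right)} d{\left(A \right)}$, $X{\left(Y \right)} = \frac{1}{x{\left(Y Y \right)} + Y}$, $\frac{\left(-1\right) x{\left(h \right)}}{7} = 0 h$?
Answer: $\frac{2365}{3} \approx 788.33$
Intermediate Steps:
$x{\left(h \right)} = 0$ ($x{\left(h \right)} = - 7 \cdot 0 h = \left(-7\right) 0 = 0$)
$d{\left(r \right)} = \frac{1}{3 + r}$ ($d{\left(r \right)} = \frac{1}{r + 3} = \frac{1}{3 + r}$)
$X{\left(Y \right)} = \frac{1}{Y}$ ($X{\left(Y \right)} = \frac{1}{0 + Y} = \frac{1}{Y}$)
$P{\left(A \right)} = -9 - \frac{4}{3 \left(3 + A\right)}$ ($P{\left(A \right)} = -9 + \frac{\left(-4\right) \frac{1}{3}}{3 + A} = -9 - \frac{4}{3 \left(3 + A\right)}$)
$P{\left(-4 \right)} + 796 = \frac{-85 - -108}{3 \left(3 - 4\right)} + 796 = \frac{-85 + 108}{3 \left(-1\right)} + 796 = \frac{1}{3} \left(-1\right) 23 + 796 = - \frac{23}{3} + 796 = \frac{2365}{3}$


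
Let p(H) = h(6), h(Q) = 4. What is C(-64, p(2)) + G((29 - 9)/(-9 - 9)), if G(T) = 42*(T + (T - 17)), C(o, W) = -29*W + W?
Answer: -2758/3 ≈ -919.33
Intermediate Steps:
p(H) = 4
C(o, W) = -28*W
G(T) = -714 + 84*T (G(T) = 42*(T + (-17 + T)) = 42*(-17 + 2*T) = -714 + 84*T)
C(-64, p(2)) + G((29 - 9)/(-9 - 9)) = -28*4 + (-714 + 84*((29 - 9)/(-9 - 9))) = -112 + (-714 + 84*(20/(-18))) = -112 + (-714 + 84*(20*(-1/18))) = -112 + (-714 + 84*(-10/9)) = -112 + (-714 - 280/3) = -112 - 2422/3 = -2758/3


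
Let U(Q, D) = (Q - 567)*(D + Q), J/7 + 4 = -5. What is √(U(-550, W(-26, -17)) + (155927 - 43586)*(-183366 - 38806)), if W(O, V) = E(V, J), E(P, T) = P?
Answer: I*√24958391313 ≈ 1.5798e+5*I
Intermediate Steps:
J = -63 (J = -28 + 7*(-5) = -28 - 35 = -63)
W(O, V) = V
U(Q, D) = (-567 + Q)*(D + Q)
√(U(-550, W(-26, -17)) + (155927 - 43586)*(-183366 - 38806)) = √(((-550)² - 567*(-17) - 567*(-550) - 17*(-550)) + (155927 - 43586)*(-183366 - 38806)) = √((302500 + 9639 + 311850 + 9350) + 112341*(-222172)) = √(633339 - 24959024652) = √(-24958391313) = I*√24958391313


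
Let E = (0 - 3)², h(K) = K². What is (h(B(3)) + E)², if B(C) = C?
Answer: 324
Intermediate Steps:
E = 9 (E = (-3)² = 9)
(h(B(3)) + E)² = (3² + 9)² = (9 + 9)² = 18² = 324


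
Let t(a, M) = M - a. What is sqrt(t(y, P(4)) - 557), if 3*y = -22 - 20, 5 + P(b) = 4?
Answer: 4*I*sqrt(34) ≈ 23.324*I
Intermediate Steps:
P(b) = -1 (P(b) = -5 + 4 = -1)
y = -14 (y = (-22 - 20)/3 = (1/3)*(-42) = -14)
sqrt(t(y, P(4)) - 557) = sqrt((-1 - 1*(-14)) - 557) = sqrt((-1 + 14) - 557) = sqrt(13 - 557) = sqrt(-544) = 4*I*sqrt(34)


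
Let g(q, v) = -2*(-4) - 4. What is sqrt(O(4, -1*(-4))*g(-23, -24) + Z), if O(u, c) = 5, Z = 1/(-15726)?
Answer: sqrt(4946125794)/15726 ≈ 4.4721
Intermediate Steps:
Z = -1/15726 ≈ -6.3589e-5
g(q, v) = 4 (g(q, v) = 8 - 4 = 4)
sqrt(O(4, -1*(-4))*g(-23, -24) + Z) = sqrt(5*4 - 1/15726) = sqrt(20 - 1/15726) = sqrt(314519/15726) = sqrt(4946125794)/15726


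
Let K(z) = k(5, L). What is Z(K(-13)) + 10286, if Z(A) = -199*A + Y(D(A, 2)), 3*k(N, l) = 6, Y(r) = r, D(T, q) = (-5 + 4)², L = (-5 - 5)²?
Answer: 9889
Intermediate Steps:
L = 100 (L = (-10)² = 100)
D(T, q) = 1 (D(T, q) = (-1)² = 1)
k(N, l) = 2 (k(N, l) = (⅓)*6 = 2)
K(z) = 2
Z(A) = 1 - 199*A (Z(A) = -199*A + 1 = 1 - 199*A)
Z(K(-13)) + 10286 = (1 - 199*2) + 10286 = (1 - 398) + 10286 = -397 + 10286 = 9889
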